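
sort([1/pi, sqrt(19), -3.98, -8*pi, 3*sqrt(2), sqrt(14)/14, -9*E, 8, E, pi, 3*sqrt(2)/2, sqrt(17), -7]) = [-8*pi, -9*E, -7, -3.98, sqrt(14)/14, 1/pi, 3*sqrt(2)/2, E, pi, sqrt(17), 3*sqrt(2), sqrt(19), 8]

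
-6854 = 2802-9656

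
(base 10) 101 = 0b1100101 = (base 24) 45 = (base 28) 3h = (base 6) 245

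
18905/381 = 49 + 236/381 ≈ 49.62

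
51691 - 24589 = 27102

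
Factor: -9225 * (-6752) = 2^5 * 3^2 * 5^2 * 41^1 * 211^1 = 62287200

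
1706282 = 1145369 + 560913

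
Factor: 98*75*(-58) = -1*2^2*3^1*5^2*7^2*29^1 = -426300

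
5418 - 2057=3361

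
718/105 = 6 + 88/105 ≈ 6.84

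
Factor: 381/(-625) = -1*3^1*5^(-4)*127^1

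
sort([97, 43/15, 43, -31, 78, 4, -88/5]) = [-31, -88/5, 43/15, 4, 43, 78, 97]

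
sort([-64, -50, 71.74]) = [-64, -50, 71.74]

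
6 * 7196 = 43176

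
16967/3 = 5655 + 2/3 ≈ 5655.67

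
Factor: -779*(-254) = 2^1*19^1*41^1*127^1 = 197866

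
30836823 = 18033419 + 12803404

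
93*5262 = 489366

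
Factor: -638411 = -1 * 23^1 * 41^1 * 677^1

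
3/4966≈0.000604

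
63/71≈0.887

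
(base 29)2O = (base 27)31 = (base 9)101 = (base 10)82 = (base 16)52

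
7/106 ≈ 0.0660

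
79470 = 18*4415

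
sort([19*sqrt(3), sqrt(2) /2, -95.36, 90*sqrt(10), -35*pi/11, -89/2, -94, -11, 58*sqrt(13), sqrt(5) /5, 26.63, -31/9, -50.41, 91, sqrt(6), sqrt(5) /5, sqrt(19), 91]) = [-95.36, -94, -50.41, -89/2, -11, -35*pi/11, -31/9, sqrt(5) /5, sqrt(5) /5, sqrt(2) /2, sqrt(6), sqrt(19), 26.63, 19*sqrt(3), 91, 91, 58*sqrt(13), 90*sqrt(10)]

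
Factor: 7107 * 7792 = 2^4 * 3^1 * 23^1 * 103^1 * 487^1 = 55377744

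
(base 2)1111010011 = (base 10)979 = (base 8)1723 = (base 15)454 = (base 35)ry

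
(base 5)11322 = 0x345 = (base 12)599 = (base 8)1505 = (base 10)837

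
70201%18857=13630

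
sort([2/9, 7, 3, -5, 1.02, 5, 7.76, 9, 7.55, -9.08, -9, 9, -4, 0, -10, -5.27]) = [-10, -9.08, -9, -5.27, -5, -4, 0, 2/9, 1.02, 3, 5, 7, 7.55, 7.76, 9, 9]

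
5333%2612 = 109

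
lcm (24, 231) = 1848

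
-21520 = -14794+-6726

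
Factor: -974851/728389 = -1 * 71^(-1) * 113^1 * 8627^1 * 10259^(-1)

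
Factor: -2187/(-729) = 3^1 = 3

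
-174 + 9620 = 9446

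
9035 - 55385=-46350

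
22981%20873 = 2108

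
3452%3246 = 206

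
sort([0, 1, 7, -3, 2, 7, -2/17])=[-3, -2/17, 0, 1, 2, 7, 7]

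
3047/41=74 + 13/41≈74.32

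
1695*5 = 8475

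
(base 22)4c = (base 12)84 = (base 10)100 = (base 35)2u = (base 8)144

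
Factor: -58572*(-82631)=2^2*3^2*19^1*1627^1*4349^1=4839862932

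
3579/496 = 7 + 107/496≈7.22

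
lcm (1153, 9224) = 9224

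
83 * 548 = 45484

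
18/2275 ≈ 0.00791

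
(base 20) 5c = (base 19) 5h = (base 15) 77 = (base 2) 1110000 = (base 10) 112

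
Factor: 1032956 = 2^2 * 281^1 * 919^1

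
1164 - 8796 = -7632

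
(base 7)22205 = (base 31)5pb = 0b1010111010111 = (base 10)5591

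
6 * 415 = 2490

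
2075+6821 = 8896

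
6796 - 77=6719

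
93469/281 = 332+177/281 ≈ 332.63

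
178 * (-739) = -131542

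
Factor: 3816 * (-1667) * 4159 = -1 * 2^3 * 3^2 * 53^1 * 1667^1 * 4159^1 = -26456530248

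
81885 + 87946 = 169831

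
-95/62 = -1 - 33/62 ≈ -1.53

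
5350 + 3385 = 8735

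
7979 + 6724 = 14703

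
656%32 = 16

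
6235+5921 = 12156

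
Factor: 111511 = 19^1*5869^1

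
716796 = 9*79644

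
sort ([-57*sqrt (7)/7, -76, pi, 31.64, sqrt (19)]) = [-76, -57*sqrt (7)/7, pi, sqrt (19), 31.64]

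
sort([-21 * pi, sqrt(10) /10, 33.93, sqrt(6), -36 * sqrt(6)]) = [-36 * sqrt(6), -21 * pi, sqrt(10) /10, sqrt(6), 33.93]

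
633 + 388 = 1021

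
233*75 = 17475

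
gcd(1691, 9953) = 1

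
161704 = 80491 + 81213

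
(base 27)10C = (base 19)210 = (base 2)1011100101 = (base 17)29A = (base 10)741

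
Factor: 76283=76283^1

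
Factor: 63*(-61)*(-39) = 3^3*7^1*13^1*61^1 = 149877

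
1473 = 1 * 1473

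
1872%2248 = 1872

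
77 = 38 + 39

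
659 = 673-14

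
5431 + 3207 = 8638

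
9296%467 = 423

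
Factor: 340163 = 31^1*10973^1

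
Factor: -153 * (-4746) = 2^1 * 3^3 * 7^1 * 17^1 * 113^1 = 726138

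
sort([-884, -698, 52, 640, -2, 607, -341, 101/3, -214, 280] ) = [-884, -698, -341, -214, -2, 101/3, 52, 280, 607, 640] 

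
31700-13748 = 17952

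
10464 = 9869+595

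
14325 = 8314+6011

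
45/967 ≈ 0.0465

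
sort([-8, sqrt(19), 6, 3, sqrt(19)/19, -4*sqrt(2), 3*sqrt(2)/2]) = [-8, -4*sqrt(2), sqrt(19)/19, 3*sqrt(2)/2, 3, sqrt(19), 6]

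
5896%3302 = 2594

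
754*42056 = 31710224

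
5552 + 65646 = 71198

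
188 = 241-53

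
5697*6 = 34182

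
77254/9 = 8583+7/9 ≈ 8583.78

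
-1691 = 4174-5865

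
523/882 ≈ 0.593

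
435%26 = 19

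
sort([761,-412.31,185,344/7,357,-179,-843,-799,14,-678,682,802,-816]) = [-843,-816,-799,-678,-412.31,-179,14,344/7,185,357,682,761,802]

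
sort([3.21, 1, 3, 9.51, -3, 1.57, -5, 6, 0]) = [-5, -3, 0, 1, 1.57, 3, 3.21, 6, 9.51]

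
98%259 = 98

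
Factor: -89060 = -1*2^2*5^1*61^1*73^1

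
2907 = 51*57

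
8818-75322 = -66504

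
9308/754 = 358/29 ≈ 12.34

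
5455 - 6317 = -862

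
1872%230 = 32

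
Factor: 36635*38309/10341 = 3^(-3)*5^1*17^1*29^1*383^(-1)*431^1*1321^1 = 1403450215/10341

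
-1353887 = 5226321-6580208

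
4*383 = 1532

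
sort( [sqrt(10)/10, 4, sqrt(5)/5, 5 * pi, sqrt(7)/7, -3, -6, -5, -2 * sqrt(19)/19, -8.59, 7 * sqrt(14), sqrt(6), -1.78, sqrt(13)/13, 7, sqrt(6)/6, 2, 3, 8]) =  [-8.59, -6, -5, -3, -1.78, -2 * sqrt(19)/19, sqrt(13)/13, sqrt(10)/10, sqrt(7)/7, sqrt(6)/6, sqrt(5)/5, 2, sqrt(6), 3, 4, 7, 8, 5 * pi, 7 * sqrt(14)]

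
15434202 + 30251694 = 45685896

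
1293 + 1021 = 2314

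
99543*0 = 0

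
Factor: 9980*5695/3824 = 2^(-2)*5^2*17^1*67^1*239^(-1)*499^1 = 14209025/956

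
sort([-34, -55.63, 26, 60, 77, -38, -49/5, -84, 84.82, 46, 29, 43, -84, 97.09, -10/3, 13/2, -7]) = [-84, -84, -55.63, -38, -34, -49/5, -7, -10/3, 13/2, 26, 29, 43, 46, 60, 77, 84.82, 97.09]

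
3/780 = 1/260 ≈ 0.00385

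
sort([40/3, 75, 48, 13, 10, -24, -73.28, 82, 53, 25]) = [-73.28, -24, 10, 13, 40/3, 25, 48, 53, 75, 82]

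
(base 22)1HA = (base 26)17A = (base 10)868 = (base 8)1544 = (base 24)1C4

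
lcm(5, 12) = 60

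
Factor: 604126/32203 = 2^1 * 379^1 * 797^1 * 32203^(-1)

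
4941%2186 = 569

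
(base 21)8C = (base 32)5K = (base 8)264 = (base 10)180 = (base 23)7J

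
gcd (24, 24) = 24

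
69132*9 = 622188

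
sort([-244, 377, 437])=[-244, 377, 437]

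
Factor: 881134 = 2^1*440567^1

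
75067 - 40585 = 34482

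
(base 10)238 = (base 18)d4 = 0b11101110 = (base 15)10d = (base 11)1a7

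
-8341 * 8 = -66728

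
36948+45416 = 82364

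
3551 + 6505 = 10056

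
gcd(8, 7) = 1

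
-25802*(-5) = 129010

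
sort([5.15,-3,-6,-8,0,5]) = [-8,-6,-3,0,5,5.15]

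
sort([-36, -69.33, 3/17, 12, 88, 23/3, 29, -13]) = [-69.33, -36, -13, 3/17, 23/3, 12, 29, 88]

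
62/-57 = -1 - 5/57 ≈ -1.09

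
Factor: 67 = 67^1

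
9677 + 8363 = 18040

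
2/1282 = 1/641 ≈ 0.00156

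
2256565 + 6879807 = 9136372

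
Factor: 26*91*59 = 2^1*7^1*13^2*59^1 = 139594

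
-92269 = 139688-231957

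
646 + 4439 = 5085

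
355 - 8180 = -7825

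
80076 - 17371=62705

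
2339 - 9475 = -7136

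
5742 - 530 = 5212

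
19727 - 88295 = -68568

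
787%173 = 95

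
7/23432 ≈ 0.000299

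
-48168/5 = -9633 - 3/5 = -9633.60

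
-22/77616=-1/3528 ≈ -0.000283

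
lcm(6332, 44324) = 44324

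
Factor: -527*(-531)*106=2^1*3^2*17^1*31^1*53^1*59^1=29662722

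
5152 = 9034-3882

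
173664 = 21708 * 8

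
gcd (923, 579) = 1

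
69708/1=69708=69708.00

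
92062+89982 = 182044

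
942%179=47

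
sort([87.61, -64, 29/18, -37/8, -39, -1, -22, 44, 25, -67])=[-67, -64, -39, -22, -37/8, -1, 29/18, 25, 44, 87.61]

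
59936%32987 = 26949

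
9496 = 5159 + 4337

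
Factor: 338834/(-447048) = -1 * 2^(-2) * 3^(-2) * 7^(-1) * 191^1 = -191/252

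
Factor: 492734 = 2^1 * 11^1 * 22397^1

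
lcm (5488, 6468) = 181104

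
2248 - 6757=-4509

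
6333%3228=3105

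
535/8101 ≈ 0.0660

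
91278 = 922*99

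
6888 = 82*84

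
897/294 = 299/98 ≈ 3.05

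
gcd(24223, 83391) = 1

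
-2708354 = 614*(-4411)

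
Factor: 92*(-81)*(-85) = 2^2*3^4*5^1*17^1*23^1 = 633420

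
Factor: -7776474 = -1 * 2^1 * 3^1 * 31^1 * 41809^1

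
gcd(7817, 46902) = 7817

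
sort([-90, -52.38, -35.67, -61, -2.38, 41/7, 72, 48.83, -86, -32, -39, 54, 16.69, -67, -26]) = [-90, -86, -67, -61, -52.38, -39, -35.67, -32, -26, -2.38, 41/7, 16.69, 48.83, 54, 72]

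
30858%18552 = 12306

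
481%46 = 21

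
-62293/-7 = 8899 = 8899.00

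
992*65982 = 65454144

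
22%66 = 22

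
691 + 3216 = 3907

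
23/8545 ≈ 0.00269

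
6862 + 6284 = 13146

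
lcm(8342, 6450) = 625650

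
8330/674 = 4165/337 ≈ 12.36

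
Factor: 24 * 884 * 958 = 2^6 * 3^1 * 13^1 * 17^1 * 479^1 = 20324928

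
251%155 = 96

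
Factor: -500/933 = -1*2^2*3^(-1)*5^3*311^(-1)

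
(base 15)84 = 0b1111100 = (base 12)a4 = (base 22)5e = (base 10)124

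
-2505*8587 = -21510435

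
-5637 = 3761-9398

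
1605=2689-1084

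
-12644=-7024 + -5620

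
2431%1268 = 1163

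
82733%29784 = 23165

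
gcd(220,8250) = 110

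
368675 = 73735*5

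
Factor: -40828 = -1*2^2*59^1*173^1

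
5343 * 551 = 2943993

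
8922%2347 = 1881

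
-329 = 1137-1466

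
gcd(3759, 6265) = 1253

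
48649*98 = 4767602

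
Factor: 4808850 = 2^1 * 3^1 * 5^2 * 32059^1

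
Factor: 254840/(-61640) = -1 * 67^(-1) * 277^1 = -277/67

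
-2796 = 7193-9989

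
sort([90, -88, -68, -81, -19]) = [-88, -81, -68, -19, 90]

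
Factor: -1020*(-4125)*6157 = 2^2*3^2*5^4*11^1*17^1*47^1*131^1 = 25905577500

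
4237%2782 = 1455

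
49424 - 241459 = -192035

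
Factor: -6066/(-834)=3^1*139^(-1)*337^1=1011/139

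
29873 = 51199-21326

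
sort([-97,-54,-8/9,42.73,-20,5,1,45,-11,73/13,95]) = [-97,-54,-20,-11,-8/9,1,5,73/13,42.73,45,95]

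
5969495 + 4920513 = 10890008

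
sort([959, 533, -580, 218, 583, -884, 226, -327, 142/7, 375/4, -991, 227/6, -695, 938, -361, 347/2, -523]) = [-991, -884, -695, -580, -523, -361, -327, 142/7, 227/6, 375/4, 347/2, 218, 226, 533, 583, 938, 959]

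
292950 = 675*434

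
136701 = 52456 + 84245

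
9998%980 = 198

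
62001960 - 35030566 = 26971394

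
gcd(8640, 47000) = 40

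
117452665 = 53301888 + 64150777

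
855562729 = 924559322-68996593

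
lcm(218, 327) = 654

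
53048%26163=722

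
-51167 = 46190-97357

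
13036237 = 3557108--9479129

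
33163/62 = 534 + 55/62 ≈ 534.89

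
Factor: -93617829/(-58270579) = 3^3 * 29^1 * 119563^1 * 58270579^(-1)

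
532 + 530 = 1062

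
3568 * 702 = 2504736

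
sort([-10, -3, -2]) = [-10, -3, -2]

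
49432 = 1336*37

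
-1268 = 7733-9001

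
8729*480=4189920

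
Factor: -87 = -1*3^1*29^1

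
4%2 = 0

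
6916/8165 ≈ 0.847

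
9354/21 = 3118/7 ≈ 445.43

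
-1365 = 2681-4046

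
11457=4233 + 7224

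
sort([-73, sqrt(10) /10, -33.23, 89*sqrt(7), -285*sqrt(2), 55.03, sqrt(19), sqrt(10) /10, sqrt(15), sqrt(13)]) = [-285*sqrt(2), -73, -33.23, sqrt(10) /10, sqrt(10) /10, sqrt(13), sqrt(15), sqrt(19), 55.03, 89*sqrt(7)]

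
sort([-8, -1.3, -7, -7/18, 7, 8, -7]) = [-8, -7, -7, -1.3, -7/18, 7, 8]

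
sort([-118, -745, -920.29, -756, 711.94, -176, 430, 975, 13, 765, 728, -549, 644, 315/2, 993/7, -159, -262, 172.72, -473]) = [-920.29, -756, -745, -549, -473, -262, -176, -159, -118, 13, 993/7, 315/2, 172.72, 430, 644, 711.94, 728, 765, 975]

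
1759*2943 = 5176737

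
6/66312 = 1/11052 ≈ 0.0000905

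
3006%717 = 138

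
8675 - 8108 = 567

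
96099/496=193 + 371/496 ≈ 193.75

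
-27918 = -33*846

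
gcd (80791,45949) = 1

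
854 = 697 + 157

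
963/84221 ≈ 0.0114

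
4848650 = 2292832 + 2555818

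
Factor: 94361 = 127^1*743^1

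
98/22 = 49/11 ≈ 4.45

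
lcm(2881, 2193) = 146931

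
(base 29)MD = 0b1010001011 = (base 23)157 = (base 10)651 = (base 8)1213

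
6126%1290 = 966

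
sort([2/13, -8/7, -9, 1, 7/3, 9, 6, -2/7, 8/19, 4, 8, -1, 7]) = [-9, -8/7, -1, -2/7, 2/13, 8/19, 1, 7/3, 4, 6, 7, 8, 9]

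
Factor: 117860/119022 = 2^1*3^(-1)*5^1*71^1*239^(-1) = 710/717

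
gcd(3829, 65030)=7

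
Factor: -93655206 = -1 * 2^1 * 3^2 * 227^1 * 22921^1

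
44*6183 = 272052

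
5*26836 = 134180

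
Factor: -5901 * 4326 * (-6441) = 2^1 * 3^3 * 7^2 * 19^1 * 103^1 * 113^1 * 281^1 = 164424083166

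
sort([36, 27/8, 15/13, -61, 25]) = [-61, 15/13, 27/8, 25, 36]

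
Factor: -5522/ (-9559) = 2^1 * 11^ (-1) * 79^ (-1) * 251^1 = 502/869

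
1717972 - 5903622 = -4185650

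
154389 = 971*159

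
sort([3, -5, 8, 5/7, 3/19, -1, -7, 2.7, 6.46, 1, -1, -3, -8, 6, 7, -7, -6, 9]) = [-8, -7, -7, -6, -5, -3, -1, -1, 3/19, 5/7, 1, 2.7, 3, 6, 6.46, 7, 8, 9]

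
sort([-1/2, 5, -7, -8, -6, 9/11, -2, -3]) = [-8, -7, -6, -3, -2, -1/2, 9/11, 5]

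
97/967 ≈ 0.100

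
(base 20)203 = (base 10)803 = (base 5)11203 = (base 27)12k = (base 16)323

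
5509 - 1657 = 3852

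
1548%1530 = 18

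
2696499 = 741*3639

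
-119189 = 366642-485831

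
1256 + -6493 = -5237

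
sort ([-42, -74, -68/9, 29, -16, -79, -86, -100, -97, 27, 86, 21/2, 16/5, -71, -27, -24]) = [-100, -97, -86, -79, -74, -71, -42, -27, -24, -16, -68/9, 16/5, 21/2, 27, 29, 86]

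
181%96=85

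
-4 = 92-96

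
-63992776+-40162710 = -104155486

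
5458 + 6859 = 12317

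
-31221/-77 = 405 + 36/77 ≈ 405.47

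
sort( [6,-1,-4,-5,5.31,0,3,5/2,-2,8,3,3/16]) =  [-5,-4,-2,-1,0,3/16,5/2,3,3,5.31,6,8]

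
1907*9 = 17163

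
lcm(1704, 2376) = 168696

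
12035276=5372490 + 6662786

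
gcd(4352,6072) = 8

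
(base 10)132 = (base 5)1012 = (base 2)10000100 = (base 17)7d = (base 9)156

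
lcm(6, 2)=6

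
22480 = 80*281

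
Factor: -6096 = -1 * 2^4 * 3^1 * 127^1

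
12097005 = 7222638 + 4874367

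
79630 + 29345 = 108975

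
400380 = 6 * 66730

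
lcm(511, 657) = 4599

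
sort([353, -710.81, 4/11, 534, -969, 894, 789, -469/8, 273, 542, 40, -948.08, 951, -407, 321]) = [-969, -948.08, -710.81, -407, -469/8, 4/11, 40, 273, 321, 353, 534, 542, 789, 894, 951]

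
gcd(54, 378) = 54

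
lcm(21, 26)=546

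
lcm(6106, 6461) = 555646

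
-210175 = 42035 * (-5)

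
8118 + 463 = 8581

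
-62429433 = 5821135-68250568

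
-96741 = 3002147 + -3098888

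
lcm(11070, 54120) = 487080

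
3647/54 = 67 + 29/54 ≈ 67.54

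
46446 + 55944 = 102390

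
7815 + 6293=14108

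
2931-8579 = -5648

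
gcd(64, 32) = 32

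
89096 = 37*2408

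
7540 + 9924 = 17464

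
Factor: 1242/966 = 3^2*7^(-1) = 9/7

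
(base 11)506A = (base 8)15113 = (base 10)6731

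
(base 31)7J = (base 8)354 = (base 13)152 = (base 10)236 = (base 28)8C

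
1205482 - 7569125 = -6363643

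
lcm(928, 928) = 928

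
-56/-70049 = 8/10007 ≈ 0.000799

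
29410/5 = 5882 = 5882.00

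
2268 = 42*54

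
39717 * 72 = 2859624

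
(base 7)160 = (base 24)3j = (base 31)2t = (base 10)91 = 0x5b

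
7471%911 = 183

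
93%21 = 9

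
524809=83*6323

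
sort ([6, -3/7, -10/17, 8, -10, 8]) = [-10, -10/17, -3/7, 6, 8, 8]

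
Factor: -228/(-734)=2^1*3^1*19^1*367^(-1)=114/367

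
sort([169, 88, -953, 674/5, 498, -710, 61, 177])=[-953, -710, 61, 88, 674/5, 169, 177, 498]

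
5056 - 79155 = -74099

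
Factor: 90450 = 2^1*3^3*5^2*67^1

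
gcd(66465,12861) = 9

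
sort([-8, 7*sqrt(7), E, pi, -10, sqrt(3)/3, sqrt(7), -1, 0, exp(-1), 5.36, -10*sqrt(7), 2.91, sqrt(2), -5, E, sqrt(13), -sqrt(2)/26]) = [-10*sqrt(7), -10, -8, -5, -1, -sqrt(2)/26, 0, exp(-1), sqrt(3)/3, sqrt(2), sqrt(7), E, E, 2.91, pi, sqrt(13), 5.36, 7*sqrt(7)]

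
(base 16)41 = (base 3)2102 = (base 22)2l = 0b1000001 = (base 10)65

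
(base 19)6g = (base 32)42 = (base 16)82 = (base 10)130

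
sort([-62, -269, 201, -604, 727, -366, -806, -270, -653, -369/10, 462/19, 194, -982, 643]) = [-982, -806, -653, -604, -366, -270, -269, -62, -369/10, 462/19, 194, 201, 643, 727]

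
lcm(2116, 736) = 16928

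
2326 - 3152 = -826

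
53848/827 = 65 + 93/827 ≈ 65.11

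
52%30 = 22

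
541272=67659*8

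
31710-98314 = -66604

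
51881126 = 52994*979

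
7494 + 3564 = 11058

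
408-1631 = -1223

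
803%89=2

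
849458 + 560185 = 1409643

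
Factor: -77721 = -1*3^1*7^1*3701^1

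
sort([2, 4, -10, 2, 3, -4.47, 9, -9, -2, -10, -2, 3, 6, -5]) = [-10, -10, -9, -5, -4.47, -2, -2, 2, 2, 3, 3, 4, 6, 9]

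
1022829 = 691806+331023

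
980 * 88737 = 86962260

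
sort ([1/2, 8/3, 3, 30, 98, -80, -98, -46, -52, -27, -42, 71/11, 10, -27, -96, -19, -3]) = [-98, -96, -80, -52, -46, -42, -27, -27, -19, -3, 1/2, 8/3, 3, 71/11, 10, 30, 98]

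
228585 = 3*76195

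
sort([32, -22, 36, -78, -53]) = [-78, -53, -22, 32, 36]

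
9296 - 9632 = -336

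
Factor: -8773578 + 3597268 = -1*2^1*5^1*431^1*1201^1 = -5176310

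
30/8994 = 5/1499 ≈ 0.00334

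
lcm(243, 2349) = 7047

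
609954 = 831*734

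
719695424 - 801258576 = -81563152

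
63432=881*72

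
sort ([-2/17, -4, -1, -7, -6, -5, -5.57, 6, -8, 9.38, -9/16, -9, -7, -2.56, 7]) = [-9, -8, -7, -7, -6, -5.57, -5, -4, -2.56, -1, -9/16, -2/17, 6, 7, 9.38]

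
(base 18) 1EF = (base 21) 173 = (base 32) IF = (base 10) 591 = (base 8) 1117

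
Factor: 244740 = 2^2*3^1*5^1*4079^1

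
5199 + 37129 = 42328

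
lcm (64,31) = 1984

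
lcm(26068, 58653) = 234612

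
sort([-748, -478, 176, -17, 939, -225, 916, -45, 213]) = [-748, -478, -225, -45, -17, 176, 213, 916, 939]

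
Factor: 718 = 2^1 * 359^1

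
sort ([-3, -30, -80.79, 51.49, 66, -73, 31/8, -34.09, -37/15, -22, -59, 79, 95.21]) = [-80.79, -73, -59, -34.09, -30, -22, -3, -37/15, 31/8, 51.49, 66, 79, 95.21]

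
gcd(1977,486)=3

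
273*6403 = 1748019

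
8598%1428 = 30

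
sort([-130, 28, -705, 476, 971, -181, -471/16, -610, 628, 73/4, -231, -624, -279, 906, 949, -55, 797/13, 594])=[-705, -624, -610, -279, -231, -181, -130, -55, -471/16, 73/4, 28, 797/13, 476, 594, 628, 906, 949, 971]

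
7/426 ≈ 0.0164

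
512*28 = 14336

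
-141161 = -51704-89457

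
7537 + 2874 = 10411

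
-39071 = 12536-51607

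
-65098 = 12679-77777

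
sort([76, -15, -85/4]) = [-85/4, -15, 76]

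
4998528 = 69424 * 72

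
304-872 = -568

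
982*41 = 40262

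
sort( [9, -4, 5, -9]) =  [-9, -4, 5, 9]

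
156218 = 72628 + 83590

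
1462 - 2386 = -924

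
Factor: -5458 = -1 * 2^1 * 2729^1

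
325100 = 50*6502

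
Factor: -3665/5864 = -1 * 2^(-3) * 5^1 = -5/8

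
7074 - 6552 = 522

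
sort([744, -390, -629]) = [-629, -390, 744]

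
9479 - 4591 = 4888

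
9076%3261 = 2554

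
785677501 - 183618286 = 602059215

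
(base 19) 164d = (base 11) 6936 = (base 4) 2032122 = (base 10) 9114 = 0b10001110011010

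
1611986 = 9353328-7741342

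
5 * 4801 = 24005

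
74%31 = 12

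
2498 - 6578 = -4080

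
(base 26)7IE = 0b1010001011110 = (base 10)5214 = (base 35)48Y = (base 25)88E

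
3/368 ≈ 0.00815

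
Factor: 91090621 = 3823^1 * 23827^1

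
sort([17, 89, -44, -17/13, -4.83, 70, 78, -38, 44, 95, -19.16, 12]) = [-44, -38, -19.16, -4.83, -17/13, 12, 17, 44, 70, 78, 89, 95]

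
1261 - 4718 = -3457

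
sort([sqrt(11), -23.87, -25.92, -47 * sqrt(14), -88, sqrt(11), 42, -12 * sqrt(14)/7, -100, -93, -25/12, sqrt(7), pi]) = [-47 * sqrt(14), -100, -93, -88, -25.92, -23.87, -12 * sqrt(14)/7, -25/12, sqrt(7), pi, sqrt(11), sqrt(11), 42]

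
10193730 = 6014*1695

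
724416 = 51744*14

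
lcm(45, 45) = 45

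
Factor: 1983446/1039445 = 2^1*5^(-1)*11^(-1)*18899^(-1)*991723^1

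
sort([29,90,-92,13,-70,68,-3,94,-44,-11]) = [-92,-70,-44,-11,-3,13,29,68,90,94]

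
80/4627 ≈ 0.0173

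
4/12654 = 2/6327 ≈ 0.000316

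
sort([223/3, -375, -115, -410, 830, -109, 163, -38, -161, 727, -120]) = [-410, -375, -161, -120, -115, -109, -38, 223/3, 163, 727, 830]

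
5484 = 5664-180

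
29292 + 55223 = 84515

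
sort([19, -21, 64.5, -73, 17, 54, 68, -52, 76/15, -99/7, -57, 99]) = [-73, -57, -52, -21, -99/7, 76/15, 17, 19, 54, 64.5, 68, 99]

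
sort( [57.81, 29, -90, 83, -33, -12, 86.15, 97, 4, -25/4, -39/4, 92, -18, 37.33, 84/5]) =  [-90, -33, -18, -12, -39/4, -25/4, 4, 84/5, 29, 37.33, 57.81, 83, 86.15, 92, 97]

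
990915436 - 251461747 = 739453689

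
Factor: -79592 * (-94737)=2^3 * 3^1 * 23^1 * 1373^1 * 9949^1=7540307304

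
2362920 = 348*6790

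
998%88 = 30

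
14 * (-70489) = -986846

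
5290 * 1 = 5290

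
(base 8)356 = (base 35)6s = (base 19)ca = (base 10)238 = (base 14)130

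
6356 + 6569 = 12925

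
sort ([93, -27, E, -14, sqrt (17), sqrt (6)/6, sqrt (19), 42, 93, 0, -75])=[-75, -27, -14, 0, sqrt (6)/6, E, sqrt (17), sqrt (19), 42, 93, 93]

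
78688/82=959 + 25/41 ≈ 959.61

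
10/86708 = 5/43354≈0.000115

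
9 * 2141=19269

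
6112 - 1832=4280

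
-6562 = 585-7147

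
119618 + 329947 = 449565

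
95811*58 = 5557038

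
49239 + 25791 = 75030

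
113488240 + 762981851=876470091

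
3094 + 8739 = 11833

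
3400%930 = 610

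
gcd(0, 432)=432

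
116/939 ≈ 0.124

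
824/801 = 1 + 23/801 ≈ 1.03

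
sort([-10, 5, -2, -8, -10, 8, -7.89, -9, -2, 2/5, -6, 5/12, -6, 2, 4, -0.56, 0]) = [-10, -10, -9, -8, -7.89, -6, -6, -2, -2, -0.56, 0, 2/5, 5/12, 2, 4, 5, 8]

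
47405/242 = 195 + 215/242 ≈ 195.89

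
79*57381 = 4533099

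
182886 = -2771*(-66)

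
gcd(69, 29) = 1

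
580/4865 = 116/973 ≈ 0.119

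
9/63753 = 3/21251 ≈ 0.000141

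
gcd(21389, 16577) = 1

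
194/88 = 97/44 ≈ 2.20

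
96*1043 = 100128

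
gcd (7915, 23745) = 7915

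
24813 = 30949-6136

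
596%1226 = 596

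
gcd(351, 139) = 1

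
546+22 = 568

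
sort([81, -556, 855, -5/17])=[-556, -5/17, 81, 855]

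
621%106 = 91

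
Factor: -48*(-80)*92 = 2^10*3^1*5^1*23^1 = 353280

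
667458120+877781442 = 1545239562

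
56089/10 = 5608 + 9/10 = 5608.90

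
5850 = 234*25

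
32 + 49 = 81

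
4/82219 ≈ 0.0000487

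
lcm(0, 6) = 0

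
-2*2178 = -4356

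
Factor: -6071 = -1*13^1*467^1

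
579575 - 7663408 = -7083833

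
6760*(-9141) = -61793160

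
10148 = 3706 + 6442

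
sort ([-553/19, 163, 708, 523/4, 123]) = [-553/19, 123, 523/4, 163, 708]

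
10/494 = 5/247 ≈ 0.0202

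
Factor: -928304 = -1 * 2^4 * 13^1 * 4463^1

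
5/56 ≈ 0.0893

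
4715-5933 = -1218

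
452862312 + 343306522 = 796168834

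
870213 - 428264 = 441949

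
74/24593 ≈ 0.00301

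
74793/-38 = -1968 - 9/38≈-1968.24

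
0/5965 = 0 = 0.00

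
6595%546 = 43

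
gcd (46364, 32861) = 1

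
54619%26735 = 1149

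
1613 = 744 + 869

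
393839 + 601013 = 994852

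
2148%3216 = 2148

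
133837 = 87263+46574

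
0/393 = 0 = 0.00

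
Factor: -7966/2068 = -1*2^(-1)*7^1*11^(-1)*47^(-1)*569^1 = -3983/1034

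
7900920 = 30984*255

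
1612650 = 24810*65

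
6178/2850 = 2 + 239/1425 ≈ 2.17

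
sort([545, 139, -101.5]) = [-101.5, 139, 545]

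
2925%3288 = 2925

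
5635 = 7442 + -1807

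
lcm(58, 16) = 464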